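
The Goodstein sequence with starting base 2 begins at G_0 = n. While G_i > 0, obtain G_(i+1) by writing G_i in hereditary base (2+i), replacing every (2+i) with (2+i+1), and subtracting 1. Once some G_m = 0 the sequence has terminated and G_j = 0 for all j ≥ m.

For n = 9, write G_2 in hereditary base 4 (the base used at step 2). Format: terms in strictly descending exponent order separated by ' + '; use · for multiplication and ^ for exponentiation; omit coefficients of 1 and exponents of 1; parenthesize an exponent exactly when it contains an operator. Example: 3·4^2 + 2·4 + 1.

i=0: 9 = 2^(2 + 1) + 1 (b=2); 2→3: 3^(3 + 1) + 1 = 82; 82−1 = 81
i=1: 81 = 3^(3 + 1) (b=3); 3→4: 4^(4 + 1) = 1024; 1024−1 = 1023
i=2: 1023 = 3·4^4 + 3·4^3 + 3·4^2 + 3·4 + 3 (b=4); 4→5: 3·5^5 + 3·5^3 + 3·5^2 + 3·5 + 3 = 9843; 9843−1 = 9842

3·4^4 + 3·4^3 + 3·4^2 + 3·4 + 3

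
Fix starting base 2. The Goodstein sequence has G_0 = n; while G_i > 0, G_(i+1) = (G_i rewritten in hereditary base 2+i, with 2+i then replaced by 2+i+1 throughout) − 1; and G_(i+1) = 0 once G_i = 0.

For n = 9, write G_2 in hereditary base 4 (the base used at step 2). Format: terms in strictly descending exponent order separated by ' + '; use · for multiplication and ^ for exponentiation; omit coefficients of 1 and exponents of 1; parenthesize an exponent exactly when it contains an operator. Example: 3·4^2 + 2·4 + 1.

3·4^4 + 3·4^3 + 3·4^2 + 3·4 + 3

[0] 9 ≡ 2^(2 + 1) + 1 (base 2). Lift 3: 82. −1: 81.
[1] 81 ≡ 3^(3 + 1) (base 3). Lift 4: 1024. −1: 1023.
[2] 1023 ≡ 3·4^4 + 3·4^3 + 3·4^2 + 3·4 + 3 (base 4). Lift 5: 9843. −1: 9842.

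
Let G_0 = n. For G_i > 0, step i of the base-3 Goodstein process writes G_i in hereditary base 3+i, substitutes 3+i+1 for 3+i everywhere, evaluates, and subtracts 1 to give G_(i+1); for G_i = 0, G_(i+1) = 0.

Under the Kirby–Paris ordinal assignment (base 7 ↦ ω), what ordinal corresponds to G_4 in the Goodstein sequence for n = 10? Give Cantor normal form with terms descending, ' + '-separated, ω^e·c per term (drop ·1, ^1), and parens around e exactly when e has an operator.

i=0: 10 = 3^2 + 1 (b=3); 3→4: 4^2 + 1 = 17; 17−1 = 16
i=1: 16 = 4^2 (b=4); 4→5: 5^2 = 25; 25−1 = 24
i=2: 24 = 4·5 + 4 (b=5); 5→6: 4·6 + 4 = 28; 28−1 = 27
i=3: 27 = 4·6 + 3 (b=6); 6→7: 4·7 + 3 = 31; 31−1 = 30

ω·4 + 2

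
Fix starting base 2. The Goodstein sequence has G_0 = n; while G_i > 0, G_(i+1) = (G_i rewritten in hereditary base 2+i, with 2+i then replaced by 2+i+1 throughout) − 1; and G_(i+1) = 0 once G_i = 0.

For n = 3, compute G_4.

1

(0) 3|_2 = 2 + 1 ↦ 3 + 1|_3 = 4 ⇒ 3
(1) 3|_3 = 3 ↦ 4|_4 = 4 ⇒ 3
(2) 3|_4 = 3 ↦ 3|_5 = 3 ⇒ 2
(3) 2|_5 = 2 ↦ 2|_6 = 2 ⇒ 1
(4) 1|_6 = 1 ↦ 1|_7 = 1 ⇒ 0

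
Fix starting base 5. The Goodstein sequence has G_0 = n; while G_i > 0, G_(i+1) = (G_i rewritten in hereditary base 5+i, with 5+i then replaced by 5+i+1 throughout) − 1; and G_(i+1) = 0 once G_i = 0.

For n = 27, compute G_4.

base 5: 27 = 5^2 + 2; at 6: 6^2 + 2 = 38; next = 37
base 6: 37 = 6^2 + 1; at 7: 7^2 + 1 = 50; next = 49
base 7: 49 = 7^2; at 8: 8^2 = 64; next = 63
base 8: 63 = 7·8 + 7; at 9: 7·9 + 7 = 70; next = 69

69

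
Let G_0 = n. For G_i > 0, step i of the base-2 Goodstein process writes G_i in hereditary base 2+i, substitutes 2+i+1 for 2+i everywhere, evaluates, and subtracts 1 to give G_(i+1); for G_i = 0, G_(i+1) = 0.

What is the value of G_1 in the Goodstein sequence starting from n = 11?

step 0: 11 = 2^(2 + 1) + 2 + 1; sub 3 for 2: 3^(3 + 1) + 3 + 1; = 85; G_1 = 85−1 = 84
step 1: 84 = 3^(3 + 1) + 3; sub 4 for 3: 4^(4 + 1) + 4; = 1028; G_2 = 1028−1 = 1027

84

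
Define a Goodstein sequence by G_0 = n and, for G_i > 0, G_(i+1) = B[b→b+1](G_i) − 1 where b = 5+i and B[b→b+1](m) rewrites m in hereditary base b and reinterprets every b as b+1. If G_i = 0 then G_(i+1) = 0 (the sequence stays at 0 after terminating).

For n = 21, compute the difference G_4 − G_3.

2

[0] 21 ≡ 4·5 + 1 (base 5). Lift 6: 25. −1: 24.
[1] 24 ≡ 4·6 (base 6). Lift 7: 28. −1: 27.
[2] 27 ≡ 3·7 + 6 (base 7). Lift 8: 30. −1: 29.
[3] 29 ≡ 3·8 + 5 (base 8). Lift 9: 32. −1: 31.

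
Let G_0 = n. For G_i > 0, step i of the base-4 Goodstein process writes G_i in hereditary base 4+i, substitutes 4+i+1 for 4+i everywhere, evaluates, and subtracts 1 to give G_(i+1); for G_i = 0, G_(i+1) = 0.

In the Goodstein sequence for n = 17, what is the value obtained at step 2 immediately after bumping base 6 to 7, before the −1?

base 4: 17 = 4^2 + 1; at 5: 5^2 + 1 = 26; next = 25
base 5: 25 = 5^2; at 6: 6^2 = 36; next = 35

40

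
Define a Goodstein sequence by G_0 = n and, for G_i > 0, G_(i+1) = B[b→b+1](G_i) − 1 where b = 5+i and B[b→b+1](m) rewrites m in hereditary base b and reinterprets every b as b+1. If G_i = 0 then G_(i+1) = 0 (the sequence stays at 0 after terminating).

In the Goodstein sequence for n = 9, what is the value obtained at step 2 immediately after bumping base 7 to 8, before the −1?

i=0: 9 = 5 + 4 (b=5); 5→6: 6 + 4 = 10; 10−1 = 9
i=1: 9 = 6 + 3 (b=6); 6→7: 7 + 3 = 10; 10−1 = 9
i=2: 9 = 7 + 2 (b=7); 7→8: 8 + 2 = 10; 10−1 = 9

10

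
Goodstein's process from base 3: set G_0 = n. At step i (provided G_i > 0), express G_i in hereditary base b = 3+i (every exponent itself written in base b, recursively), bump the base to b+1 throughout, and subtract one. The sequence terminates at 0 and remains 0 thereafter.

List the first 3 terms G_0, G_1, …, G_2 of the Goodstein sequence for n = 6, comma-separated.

6, 7, 7

G_0 = 6. HB_3(6) = 2·3. Bump = 8. G_1 = 7.
G_1 = 7. HB_4(7) = 4 + 3. Bump = 8. G_2 = 7.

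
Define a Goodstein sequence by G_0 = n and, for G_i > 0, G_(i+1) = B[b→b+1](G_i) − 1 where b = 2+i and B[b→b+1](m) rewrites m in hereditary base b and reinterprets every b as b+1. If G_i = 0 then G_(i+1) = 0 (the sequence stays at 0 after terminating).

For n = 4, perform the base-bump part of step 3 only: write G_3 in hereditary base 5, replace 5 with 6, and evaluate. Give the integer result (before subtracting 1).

84

G_0=4  [base 2] 2^2  →[2↦3]→  3^3 = 27  −1 ⇒ G_1=26
G_1=26  [base 3] 2·3^2 + 2·3 + 2  →[3↦4]→  2·4^2 + 2·4 + 2 = 42  −1 ⇒ G_2=41
G_2=41  [base 4] 2·4^2 + 2·4 + 1  →[4↦5]→  2·5^2 + 2·5 + 1 = 61  −1 ⇒ G_3=60
G_3=60  [base 5] 2·5^2 + 2·5  →[5↦6]→  2·6^2 + 2·6 = 84  −1 ⇒ G_4=83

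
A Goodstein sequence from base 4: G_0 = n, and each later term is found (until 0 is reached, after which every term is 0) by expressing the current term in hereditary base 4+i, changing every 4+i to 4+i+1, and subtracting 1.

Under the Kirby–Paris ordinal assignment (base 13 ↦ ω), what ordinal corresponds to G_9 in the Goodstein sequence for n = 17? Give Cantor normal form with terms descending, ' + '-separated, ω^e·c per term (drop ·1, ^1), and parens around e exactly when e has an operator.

G_0 = 17. HB_4(17) = 4^2 + 1. Bump = 26. G_1 = 25.
G_1 = 25. HB_5(25) = 5^2. Bump = 36. G_2 = 35.
G_2 = 35. HB_6(35) = 5·6 + 5. Bump = 40. G_3 = 39.
G_3 = 39. HB_7(39) = 5·7 + 4. Bump = 44. G_4 = 43.
G_4 = 43. HB_8(43) = 5·8 + 3. Bump = 48. G_5 = 47.
G_5 = 47. HB_9(47) = 5·9 + 2. Bump = 52. G_6 = 51.
G_6 = 51. HB_10(51) = 5·10 + 1. Bump = 56. G_7 = 55.
G_7 = 55. HB_11(55) = 5·11. Bump = 60. G_8 = 59.
G_8 = 59. HB_12(59) = 4·12 + 11. Bump = 63. G_9 = 62.

ω·4 + 10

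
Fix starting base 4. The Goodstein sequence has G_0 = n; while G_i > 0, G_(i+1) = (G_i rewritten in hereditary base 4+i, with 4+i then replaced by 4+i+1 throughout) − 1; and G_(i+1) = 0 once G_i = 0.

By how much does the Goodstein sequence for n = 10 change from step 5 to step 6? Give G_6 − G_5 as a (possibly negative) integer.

base 4: 10 = 2·4 + 2; at 5: 2·5 + 2 = 12; next = 11
base 5: 11 = 2·5 + 1; at 6: 2·6 + 1 = 13; next = 12
base 6: 12 = 2·6; at 7: 2·7 = 14; next = 13
base 7: 13 = 7 + 6; at 8: 8 + 6 = 14; next = 13
base 8: 13 = 8 + 5; at 9: 9 + 5 = 14; next = 13
base 9: 13 = 9 + 4; at 10: 10 + 4 = 14; next = 13

0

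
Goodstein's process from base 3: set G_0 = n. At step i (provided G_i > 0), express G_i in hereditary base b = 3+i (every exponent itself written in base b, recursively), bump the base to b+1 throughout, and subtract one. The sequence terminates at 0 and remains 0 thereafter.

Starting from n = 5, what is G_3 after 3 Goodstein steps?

5

base 3: 5 = 3 + 2; at 4: 4 + 2 = 6; next = 5
base 4: 5 = 4 + 1; at 5: 5 + 1 = 6; next = 5
base 5: 5 = 5; at 6: 6 = 6; next = 5
base 6: 5 = 5; at 7: 5 = 5; next = 4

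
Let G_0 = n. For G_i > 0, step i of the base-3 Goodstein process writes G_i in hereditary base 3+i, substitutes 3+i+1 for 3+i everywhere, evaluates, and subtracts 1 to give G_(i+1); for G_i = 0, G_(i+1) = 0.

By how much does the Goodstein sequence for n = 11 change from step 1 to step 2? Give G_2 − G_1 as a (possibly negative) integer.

step 0: 11 = 3^2 + 2; sub 4 for 3: 4^2 + 2; = 18; G_1 = 18−1 = 17
step 1: 17 = 4^2 + 1; sub 5 for 4: 5^2 + 1; = 26; G_2 = 26−1 = 25

8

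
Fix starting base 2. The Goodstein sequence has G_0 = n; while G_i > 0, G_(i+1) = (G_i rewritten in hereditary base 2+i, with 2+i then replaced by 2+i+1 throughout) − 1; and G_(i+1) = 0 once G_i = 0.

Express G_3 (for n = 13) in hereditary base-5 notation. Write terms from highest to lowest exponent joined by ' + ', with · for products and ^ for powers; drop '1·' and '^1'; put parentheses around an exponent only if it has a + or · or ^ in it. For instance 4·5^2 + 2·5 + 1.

5^(5 + 1) + 3·5^3 + 3·5^2 + 3·5 + 2

base 2: 13 = 2^(2 + 1) + 2^2 + 1; at 3: 3^(3 + 1) + 3^3 + 1 = 109; next = 108
base 3: 108 = 3^(3 + 1) + 3^3; at 4: 4^(4 + 1) + 4^4 = 1280; next = 1279
base 4: 1279 = 4^(4 + 1) + 3·4^3 + 3·4^2 + 3·4 + 3; at 5: 5^(5 + 1) + 3·5^3 + 3·5^2 + 3·5 + 3 = 16093; next = 16092
base 5: 16092 = 5^(5 + 1) + 3·5^3 + 3·5^2 + 3·5 + 2; at 6: 6^(6 + 1) + 3·6^3 + 3·6^2 + 3·6 + 2 = 280712; next = 280711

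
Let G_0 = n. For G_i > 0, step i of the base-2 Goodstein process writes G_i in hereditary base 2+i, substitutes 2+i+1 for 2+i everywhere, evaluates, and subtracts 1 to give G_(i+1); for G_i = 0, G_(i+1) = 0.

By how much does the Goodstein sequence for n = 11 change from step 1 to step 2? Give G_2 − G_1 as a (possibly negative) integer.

943

G_0 = 11. HB_2(11) = 2^(2 + 1) + 2 + 1. Bump = 85. G_1 = 84.
G_1 = 84. HB_3(84) = 3^(3 + 1) + 3. Bump = 1028. G_2 = 1027.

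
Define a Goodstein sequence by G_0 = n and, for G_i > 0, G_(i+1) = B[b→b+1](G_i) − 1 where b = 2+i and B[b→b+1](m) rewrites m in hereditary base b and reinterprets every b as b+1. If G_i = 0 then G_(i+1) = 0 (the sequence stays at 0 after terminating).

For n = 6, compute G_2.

i=0: 6 = 2^2 + 2 (b=2); 2→3: 3^3 + 3 = 30; 30−1 = 29
i=1: 29 = 3^3 + 2 (b=3); 3→4: 4^4 + 2 = 258; 258−1 = 257
i=2: 257 = 4^4 + 1 (b=4); 4→5: 5^5 + 1 = 3126; 3126−1 = 3125

257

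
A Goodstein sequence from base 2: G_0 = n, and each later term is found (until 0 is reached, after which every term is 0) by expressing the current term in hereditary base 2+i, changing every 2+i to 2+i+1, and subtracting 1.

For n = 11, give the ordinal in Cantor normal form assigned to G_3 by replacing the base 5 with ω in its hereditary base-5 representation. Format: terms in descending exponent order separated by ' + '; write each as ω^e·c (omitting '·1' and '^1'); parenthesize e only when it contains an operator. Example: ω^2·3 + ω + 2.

base 2: 11 = 2^(2 + 1) + 2 + 1; at 3: 3^(3 + 1) + 3 + 1 = 85; next = 84
base 3: 84 = 3^(3 + 1) + 3; at 4: 4^(4 + 1) + 4 = 1028; next = 1027
base 4: 1027 = 4^(4 + 1) + 3; at 5: 5^(5 + 1) + 3 = 15628; next = 15627

ω^(ω + 1) + 2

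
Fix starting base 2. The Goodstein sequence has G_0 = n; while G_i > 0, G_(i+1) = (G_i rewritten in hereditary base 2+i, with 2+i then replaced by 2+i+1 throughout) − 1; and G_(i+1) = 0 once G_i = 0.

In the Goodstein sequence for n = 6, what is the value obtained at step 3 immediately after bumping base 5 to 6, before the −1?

46656

G_0=6  [base 2] 2^2 + 2  →[2↦3]→  3^3 + 3 = 30  −1 ⇒ G_1=29
G_1=29  [base 3] 3^3 + 2  →[3↦4]→  4^4 + 2 = 258  −1 ⇒ G_2=257
G_2=257  [base 4] 4^4 + 1  →[4↦5]→  5^5 + 1 = 3126  −1 ⇒ G_3=3125
G_3=3125  [base 5] 5^5  →[5↦6]→  6^6 = 46656  −1 ⇒ G_4=46655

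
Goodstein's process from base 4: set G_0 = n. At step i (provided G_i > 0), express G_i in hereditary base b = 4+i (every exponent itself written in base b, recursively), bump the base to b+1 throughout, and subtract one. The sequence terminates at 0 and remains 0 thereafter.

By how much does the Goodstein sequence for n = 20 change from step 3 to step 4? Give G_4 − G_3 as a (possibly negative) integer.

step 0: 20 = 4^2 + 4; sub 5 for 4: 5^2 + 5; = 30; G_1 = 30−1 = 29
step 1: 29 = 5^2 + 4; sub 6 for 5: 6^2 + 4; = 40; G_2 = 40−1 = 39
step 2: 39 = 6^2 + 3; sub 7 for 6: 7^2 + 3; = 52; G_3 = 52−1 = 51
step 3: 51 = 7^2 + 2; sub 8 for 7: 8^2 + 2; = 66; G_4 = 66−1 = 65

14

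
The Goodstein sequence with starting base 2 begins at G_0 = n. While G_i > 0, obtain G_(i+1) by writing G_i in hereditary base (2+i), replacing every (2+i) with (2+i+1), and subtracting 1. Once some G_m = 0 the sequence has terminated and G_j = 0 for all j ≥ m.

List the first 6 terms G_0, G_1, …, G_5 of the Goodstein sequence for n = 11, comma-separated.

11, 84, 1027, 15627, 279937, 5764801

G_0 = 11. HB_2(11) = 2^(2 + 1) + 2 + 1. Bump = 85. G_1 = 84.
G_1 = 84. HB_3(84) = 3^(3 + 1) + 3. Bump = 1028. G_2 = 1027.
G_2 = 1027. HB_4(1027) = 4^(4 + 1) + 3. Bump = 15628. G_3 = 15627.
G_3 = 15627. HB_5(15627) = 5^(5 + 1) + 2. Bump = 279938. G_4 = 279937.
G_4 = 279937. HB_6(279937) = 6^(6 + 1) + 1. Bump = 5764802. G_5 = 5764801.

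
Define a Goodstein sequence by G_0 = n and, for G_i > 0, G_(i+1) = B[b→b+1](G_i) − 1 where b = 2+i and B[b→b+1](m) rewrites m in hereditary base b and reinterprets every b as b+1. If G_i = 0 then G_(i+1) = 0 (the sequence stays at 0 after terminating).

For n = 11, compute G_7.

[0] 11 ≡ 2^(2 + 1) + 2 + 1 (base 2). Lift 3: 85. −1: 84.
[1] 84 ≡ 3^(3 + 1) + 3 (base 3). Lift 4: 1028. −1: 1027.
[2] 1027 ≡ 4^(4 + 1) + 3 (base 4). Lift 5: 15628. −1: 15627.
[3] 15627 ≡ 5^(5 + 1) + 2 (base 5). Lift 6: 279938. −1: 279937.
[4] 279937 ≡ 6^(6 + 1) + 1 (base 6). Lift 7: 5764802. −1: 5764801.
[5] 5764801 ≡ 7^(7 + 1) (base 7). Lift 8: 134217728. −1: 134217727.
[6] 134217727 ≡ 7·8^8 + 7·8^7 + 7·8^6 + 7·8^5 + 7·8^4 + 7·8^3 + 7·8^2 + 7·8 + 7 (base 8). Lift 9: 2749609303. −1: 2749609302.

2749609302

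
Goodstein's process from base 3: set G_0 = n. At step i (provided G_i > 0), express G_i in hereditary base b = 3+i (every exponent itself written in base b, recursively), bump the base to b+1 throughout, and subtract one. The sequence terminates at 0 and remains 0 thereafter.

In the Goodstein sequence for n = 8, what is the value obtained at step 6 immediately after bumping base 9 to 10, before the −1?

G_0=8  [base 3] 2·3 + 2  →[3↦4]→  2·4 + 2 = 10  −1 ⇒ G_1=9
G_1=9  [base 4] 2·4 + 1  →[4↦5]→  2·5 + 1 = 11  −1 ⇒ G_2=10
G_2=10  [base 5] 2·5  →[5↦6]→  2·6 = 12  −1 ⇒ G_3=11
G_3=11  [base 6] 6 + 5  →[6↦7]→  7 + 5 = 12  −1 ⇒ G_4=11
G_4=11  [base 7] 7 + 4  →[7↦8]→  8 + 4 = 12  −1 ⇒ G_5=11
G_5=11  [base 8] 8 + 3  →[8↦9]→  9 + 3 = 12  −1 ⇒ G_6=11
G_6=11  [base 9] 9 + 2  →[9↦10]→  10 + 2 = 12  −1 ⇒ G_7=11

12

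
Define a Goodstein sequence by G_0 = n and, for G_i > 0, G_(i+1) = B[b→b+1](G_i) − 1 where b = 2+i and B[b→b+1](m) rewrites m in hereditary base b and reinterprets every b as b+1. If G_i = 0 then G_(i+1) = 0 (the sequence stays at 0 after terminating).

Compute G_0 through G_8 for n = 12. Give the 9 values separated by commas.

12, 107, 1065, 15685, 280019, 5764910, 134217867, 3486784574, 100000000211

12 —HB2→ 2^(2 + 1) + 2^2 —bump→ 3^(3 + 1) + 3^3 = 108 —(−1)→ 107
107 —HB3→ 3^(3 + 1) + 2·3^2 + 2·3 + 2 —bump→ 4^(4 + 1) + 2·4^2 + 2·4 + 2 = 1066 —(−1)→ 1065
1065 —HB4→ 4^(4 + 1) + 2·4^2 + 2·4 + 1 —bump→ 5^(5 + 1) + 2·5^2 + 2·5 + 1 = 15686 —(−1)→ 15685
15685 —HB5→ 5^(5 + 1) + 2·5^2 + 2·5 —bump→ 6^(6 + 1) + 2·6^2 + 2·6 = 280020 —(−1)→ 280019
280019 —HB6→ 6^(6 + 1) + 2·6^2 + 6 + 5 —bump→ 7^(7 + 1) + 2·7^2 + 7 + 5 = 5764911 —(−1)→ 5764910
5764910 —HB7→ 7^(7 + 1) + 2·7^2 + 7 + 4 —bump→ 8^(8 + 1) + 2·8^2 + 8 + 4 = 134217868 —(−1)→ 134217867
134217867 —HB8→ 8^(8 + 1) + 2·8^2 + 8 + 3 —bump→ 9^(9 + 1) + 2·9^2 + 9 + 3 = 3486784575 —(−1)→ 3486784574
3486784574 —HB9→ 9^(9 + 1) + 2·9^2 + 9 + 2 —bump→ 10^(10 + 1) + 2·10^2 + 10 + 2 = 100000000212 —(−1)→ 100000000211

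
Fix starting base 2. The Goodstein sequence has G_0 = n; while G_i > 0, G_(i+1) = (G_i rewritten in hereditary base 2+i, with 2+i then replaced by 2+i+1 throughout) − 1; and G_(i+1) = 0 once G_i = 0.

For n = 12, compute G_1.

107

(0) 12|_2 = 2^(2 + 1) + 2^2 ↦ 3^(3 + 1) + 3^3|_3 = 108 ⇒ 107
(1) 107|_3 = 3^(3 + 1) + 2·3^2 + 2·3 + 2 ↦ 4^(4 + 1) + 2·4^2 + 2·4 + 2|_4 = 1066 ⇒ 1065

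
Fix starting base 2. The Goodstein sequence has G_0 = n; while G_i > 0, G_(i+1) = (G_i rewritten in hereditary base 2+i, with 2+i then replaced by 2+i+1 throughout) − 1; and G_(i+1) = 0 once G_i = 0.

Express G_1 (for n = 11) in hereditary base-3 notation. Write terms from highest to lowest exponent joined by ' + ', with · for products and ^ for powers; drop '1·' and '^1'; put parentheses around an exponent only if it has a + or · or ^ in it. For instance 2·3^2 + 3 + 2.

3^(3 + 1) + 3

base 2: 11 = 2^(2 + 1) + 2 + 1; at 3: 3^(3 + 1) + 3 + 1 = 85; next = 84
base 3: 84 = 3^(3 + 1) + 3; at 4: 4^(4 + 1) + 4 = 1028; next = 1027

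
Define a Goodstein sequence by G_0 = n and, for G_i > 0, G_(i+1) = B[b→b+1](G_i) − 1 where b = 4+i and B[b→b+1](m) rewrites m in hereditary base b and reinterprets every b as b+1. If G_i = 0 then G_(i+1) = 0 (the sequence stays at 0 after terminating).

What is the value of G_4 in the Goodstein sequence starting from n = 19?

19 —HB4→ 4^2 + 3 —bump→ 5^2 + 3 = 28 —(−1)→ 27
27 —HB5→ 5^2 + 2 —bump→ 6^2 + 2 = 38 —(−1)→ 37
37 —HB6→ 6^2 + 1 —bump→ 7^2 + 1 = 50 —(−1)→ 49
49 —HB7→ 7^2 —bump→ 8^2 = 64 —(−1)→ 63
63 —HB8→ 7·8 + 7 —bump→ 7·9 + 7 = 70 —(−1)→ 69

63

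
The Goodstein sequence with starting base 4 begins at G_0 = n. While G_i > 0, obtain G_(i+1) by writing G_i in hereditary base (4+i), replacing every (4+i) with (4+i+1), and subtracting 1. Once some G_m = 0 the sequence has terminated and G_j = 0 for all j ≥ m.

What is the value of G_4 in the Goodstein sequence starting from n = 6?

5

G_0 = 6. HB_4(6) = 4 + 2. Bump = 7. G_1 = 6.
G_1 = 6. HB_5(6) = 5 + 1. Bump = 7. G_2 = 6.
G_2 = 6. HB_6(6) = 6. Bump = 7. G_3 = 6.
G_3 = 6. HB_7(6) = 6. Bump = 6. G_4 = 5.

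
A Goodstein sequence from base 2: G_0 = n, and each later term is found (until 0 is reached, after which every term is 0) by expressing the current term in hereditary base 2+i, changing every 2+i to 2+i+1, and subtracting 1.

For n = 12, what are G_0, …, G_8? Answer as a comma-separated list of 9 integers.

12, 107, 1065, 15685, 280019, 5764910, 134217867, 3486784574, 100000000211

[0] 12 ≡ 2^(2 + 1) + 2^2 (base 2). Lift 3: 108. −1: 107.
[1] 107 ≡ 3^(3 + 1) + 2·3^2 + 2·3 + 2 (base 3). Lift 4: 1066. −1: 1065.
[2] 1065 ≡ 4^(4 + 1) + 2·4^2 + 2·4 + 1 (base 4). Lift 5: 15686. −1: 15685.
[3] 15685 ≡ 5^(5 + 1) + 2·5^2 + 2·5 (base 5). Lift 6: 280020. −1: 280019.
[4] 280019 ≡ 6^(6 + 1) + 2·6^2 + 6 + 5 (base 6). Lift 7: 5764911. −1: 5764910.
[5] 5764910 ≡ 7^(7 + 1) + 2·7^2 + 7 + 4 (base 7). Lift 8: 134217868. −1: 134217867.
[6] 134217867 ≡ 8^(8 + 1) + 2·8^2 + 8 + 3 (base 8). Lift 9: 3486784575. −1: 3486784574.
[7] 3486784574 ≡ 9^(9 + 1) + 2·9^2 + 9 + 2 (base 9). Lift 10: 100000000212. −1: 100000000211.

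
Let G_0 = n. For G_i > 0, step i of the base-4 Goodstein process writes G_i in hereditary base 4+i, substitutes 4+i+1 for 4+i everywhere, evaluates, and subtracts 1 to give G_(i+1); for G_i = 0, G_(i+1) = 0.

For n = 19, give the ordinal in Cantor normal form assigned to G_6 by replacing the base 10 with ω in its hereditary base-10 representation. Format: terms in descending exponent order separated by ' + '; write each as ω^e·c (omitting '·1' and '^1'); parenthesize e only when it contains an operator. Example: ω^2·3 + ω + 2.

step 0: 19 = 4^2 + 3; sub 5 for 4: 5^2 + 3; = 28; G_1 = 28−1 = 27
step 1: 27 = 5^2 + 2; sub 6 for 5: 6^2 + 2; = 38; G_2 = 38−1 = 37
step 2: 37 = 6^2 + 1; sub 7 for 6: 7^2 + 1; = 50; G_3 = 50−1 = 49
step 3: 49 = 7^2; sub 8 for 7: 8^2; = 64; G_4 = 64−1 = 63
step 4: 63 = 7·8 + 7; sub 9 for 8: 7·9 + 7; = 70; G_5 = 70−1 = 69
step 5: 69 = 7·9 + 6; sub 10 for 9: 7·10 + 6; = 76; G_6 = 76−1 = 75
step 6: 75 = 7·10 + 5; sub 11 for 10: 7·11 + 5; = 82; G_7 = 82−1 = 81

ω·7 + 5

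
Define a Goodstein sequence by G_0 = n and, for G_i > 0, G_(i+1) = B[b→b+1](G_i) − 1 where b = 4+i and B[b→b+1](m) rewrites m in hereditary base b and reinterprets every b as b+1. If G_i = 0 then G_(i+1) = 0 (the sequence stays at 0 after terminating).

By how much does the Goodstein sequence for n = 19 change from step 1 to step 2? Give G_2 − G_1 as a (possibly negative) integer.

19 —HB4→ 4^2 + 3 —bump→ 5^2 + 3 = 28 —(−1)→ 27
27 —HB5→ 5^2 + 2 —bump→ 6^2 + 2 = 38 —(−1)→ 37

10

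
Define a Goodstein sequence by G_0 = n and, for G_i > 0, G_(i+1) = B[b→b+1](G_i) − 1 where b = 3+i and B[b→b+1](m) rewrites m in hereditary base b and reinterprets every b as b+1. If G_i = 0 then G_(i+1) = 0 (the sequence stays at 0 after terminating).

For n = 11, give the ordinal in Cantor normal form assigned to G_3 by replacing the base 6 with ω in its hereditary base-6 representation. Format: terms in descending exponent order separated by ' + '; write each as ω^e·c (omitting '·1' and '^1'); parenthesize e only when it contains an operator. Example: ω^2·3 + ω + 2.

ω·5 + 5

step 0: 11 = 3^2 + 2; sub 4 for 3: 4^2 + 2; = 18; G_1 = 18−1 = 17
step 1: 17 = 4^2 + 1; sub 5 for 4: 5^2 + 1; = 26; G_2 = 26−1 = 25
step 2: 25 = 5^2; sub 6 for 5: 6^2; = 36; G_3 = 36−1 = 35
step 3: 35 = 5·6 + 5; sub 7 for 6: 5·7 + 5; = 40; G_4 = 40−1 = 39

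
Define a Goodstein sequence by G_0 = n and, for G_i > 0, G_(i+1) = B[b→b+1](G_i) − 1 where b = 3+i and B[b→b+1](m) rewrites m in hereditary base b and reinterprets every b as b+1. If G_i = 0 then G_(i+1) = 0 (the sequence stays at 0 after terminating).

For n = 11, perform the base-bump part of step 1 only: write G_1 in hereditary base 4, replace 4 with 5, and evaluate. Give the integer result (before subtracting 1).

26

G_0=11  [base 3] 3^2 + 2  →[3↦4]→  4^2 + 2 = 18  −1 ⇒ G_1=17
G_1=17  [base 4] 4^2 + 1  →[4↦5]→  5^2 + 1 = 26  −1 ⇒ G_2=25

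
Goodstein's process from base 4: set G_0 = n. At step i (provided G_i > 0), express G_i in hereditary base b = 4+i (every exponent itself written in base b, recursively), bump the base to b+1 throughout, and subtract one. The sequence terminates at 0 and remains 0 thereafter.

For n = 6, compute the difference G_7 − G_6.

i=0: 6 = 4 + 2 (b=4); 4→5: 5 + 2 = 7; 7−1 = 6
i=1: 6 = 5 + 1 (b=5); 5→6: 6 + 1 = 7; 7−1 = 6
i=2: 6 = 6 (b=6); 6→7: 7 = 7; 7−1 = 6
i=3: 6 = 6 (b=7); 7→8: 6 = 6; 6−1 = 5
i=4: 5 = 5 (b=8); 8→9: 5 = 5; 5−1 = 4
i=5: 4 = 4 (b=9); 9→10: 4 = 4; 4−1 = 3
i=6: 3 = 3 (b=10); 10→11: 3 = 3; 3−1 = 2

-1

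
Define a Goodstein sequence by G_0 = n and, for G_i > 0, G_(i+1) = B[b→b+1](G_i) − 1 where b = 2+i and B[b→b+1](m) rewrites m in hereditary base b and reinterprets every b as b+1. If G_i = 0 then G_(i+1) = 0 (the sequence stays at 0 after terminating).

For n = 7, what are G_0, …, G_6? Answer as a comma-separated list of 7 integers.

7, 30, 259, 3127, 46657, 823543, 16777215

G_0 = 7. HB_2(7) = 2^2 + 2 + 1. Bump = 31. G_1 = 30.
G_1 = 30. HB_3(30) = 3^3 + 3. Bump = 260. G_2 = 259.
G_2 = 259. HB_4(259) = 4^4 + 3. Bump = 3128. G_3 = 3127.
G_3 = 3127. HB_5(3127) = 5^5 + 2. Bump = 46658. G_4 = 46657.
G_4 = 46657. HB_6(46657) = 6^6 + 1. Bump = 823544. G_5 = 823543.
G_5 = 823543. HB_7(823543) = 7^7. Bump = 16777216. G_6 = 16777215.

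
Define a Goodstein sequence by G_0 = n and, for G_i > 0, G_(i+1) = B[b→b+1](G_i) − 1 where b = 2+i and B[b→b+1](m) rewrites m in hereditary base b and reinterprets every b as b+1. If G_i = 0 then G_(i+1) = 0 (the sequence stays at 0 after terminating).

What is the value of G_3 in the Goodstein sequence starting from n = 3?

2

base 2: 3 = 2 + 1; at 3: 3 + 1 = 4; next = 3
base 3: 3 = 3; at 4: 4 = 4; next = 3
base 4: 3 = 3; at 5: 3 = 3; next = 2
base 5: 2 = 2; at 6: 2 = 2; next = 1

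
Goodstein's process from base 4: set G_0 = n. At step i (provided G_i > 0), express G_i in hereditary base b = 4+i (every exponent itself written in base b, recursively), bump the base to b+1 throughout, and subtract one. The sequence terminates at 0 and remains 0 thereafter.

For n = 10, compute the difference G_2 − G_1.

base 4: 10 = 2·4 + 2; at 5: 2·5 + 2 = 12; next = 11
base 5: 11 = 2·5 + 1; at 6: 2·6 + 1 = 13; next = 12

1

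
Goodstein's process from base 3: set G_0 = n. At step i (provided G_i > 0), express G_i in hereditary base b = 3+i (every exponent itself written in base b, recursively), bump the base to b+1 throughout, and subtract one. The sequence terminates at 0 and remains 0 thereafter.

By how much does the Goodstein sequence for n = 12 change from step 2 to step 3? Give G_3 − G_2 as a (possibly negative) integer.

step 0: 12 = 3^2 + 3; sub 4 for 3: 4^2 + 4; = 20; G_1 = 20−1 = 19
step 1: 19 = 4^2 + 3; sub 5 for 4: 5^2 + 3; = 28; G_2 = 28−1 = 27
step 2: 27 = 5^2 + 2; sub 6 for 5: 6^2 + 2; = 38; G_3 = 38−1 = 37

10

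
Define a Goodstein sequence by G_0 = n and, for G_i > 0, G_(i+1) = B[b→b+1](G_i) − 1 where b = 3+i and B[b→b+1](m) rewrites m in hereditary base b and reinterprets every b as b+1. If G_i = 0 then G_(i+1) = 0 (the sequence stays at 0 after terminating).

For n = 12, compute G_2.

base 3: 12 = 3^2 + 3; at 4: 4^2 + 4 = 20; next = 19
base 4: 19 = 4^2 + 3; at 5: 5^2 + 3 = 28; next = 27

27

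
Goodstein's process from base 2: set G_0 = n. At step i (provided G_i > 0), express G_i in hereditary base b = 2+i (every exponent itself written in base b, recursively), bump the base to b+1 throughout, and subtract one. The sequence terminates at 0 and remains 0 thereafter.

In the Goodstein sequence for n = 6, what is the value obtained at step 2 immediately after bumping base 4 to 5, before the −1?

3126

6 —HB2→ 2^2 + 2 —bump→ 3^3 + 3 = 30 —(−1)→ 29
29 —HB3→ 3^3 + 2 —bump→ 4^4 + 2 = 258 —(−1)→ 257
257 —HB4→ 4^4 + 1 —bump→ 5^5 + 1 = 3126 —(−1)→ 3125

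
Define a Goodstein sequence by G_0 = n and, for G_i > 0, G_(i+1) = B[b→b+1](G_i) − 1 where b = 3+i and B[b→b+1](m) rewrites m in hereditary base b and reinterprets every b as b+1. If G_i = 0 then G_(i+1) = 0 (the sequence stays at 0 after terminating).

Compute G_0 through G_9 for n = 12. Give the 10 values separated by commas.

12, 19, 27, 37, 49, 63, 69, 75, 81, 87

(0) 12|_3 = 3^2 + 3 ↦ 4^2 + 4|_4 = 20 ⇒ 19
(1) 19|_4 = 4^2 + 3 ↦ 5^2 + 3|_5 = 28 ⇒ 27
(2) 27|_5 = 5^2 + 2 ↦ 6^2 + 2|_6 = 38 ⇒ 37
(3) 37|_6 = 6^2 + 1 ↦ 7^2 + 1|_7 = 50 ⇒ 49
(4) 49|_7 = 7^2 ↦ 8^2|_8 = 64 ⇒ 63
(5) 63|_8 = 7·8 + 7 ↦ 7·9 + 7|_9 = 70 ⇒ 69
(6) 69|_9 = 7·9 + 6 ↦ 7·10 + 6|_10 = 76 ⇒ 75
(7) 75|_10 = 7·10 + 5 ↦ 7·11 + 5|_11 = 82 ⇒ 81
(8) 81|_11 = 7·11 + 4 ↦ 7·12 + 4|_12 = 88 ⇒ 87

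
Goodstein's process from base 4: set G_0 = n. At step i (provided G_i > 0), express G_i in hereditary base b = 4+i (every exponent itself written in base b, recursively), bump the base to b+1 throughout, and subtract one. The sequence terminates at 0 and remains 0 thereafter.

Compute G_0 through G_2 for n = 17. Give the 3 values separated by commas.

i=0: 17 = 4^2 + 1 (b=4); 4→5: 5^2 + 1 = 26; 26−1 = 25
i=1: 25 = 5^2 (b=5); 5→6: 6^2 = 36; 36−1 = 35

17, 25, 35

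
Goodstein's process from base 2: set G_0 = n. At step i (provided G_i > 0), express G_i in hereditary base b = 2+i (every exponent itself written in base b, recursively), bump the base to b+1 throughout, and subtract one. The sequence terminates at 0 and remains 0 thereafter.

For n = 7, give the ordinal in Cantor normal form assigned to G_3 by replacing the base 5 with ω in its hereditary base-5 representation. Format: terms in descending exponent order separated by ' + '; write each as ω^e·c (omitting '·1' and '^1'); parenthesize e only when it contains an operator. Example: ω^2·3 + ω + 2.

7 —HB2→ 2^2 + 2 + 1 —bump→ 3^3 + 3 + 1 = 31 —(−1)→ 30
30 —HB3→ 3^3 + 3 —bump→ 4^4 + 4 = 260 —(−1)→ 259
259 —HB4→ 4^4 + 3 —bump→ 5^5 + 3 = 3128 —(−1)→ 3127
3127 —HB5→ 5^5 + 2 —bump→ 6^6 + 2 = 46658 —(−1)→ 46657

ω^ω + 2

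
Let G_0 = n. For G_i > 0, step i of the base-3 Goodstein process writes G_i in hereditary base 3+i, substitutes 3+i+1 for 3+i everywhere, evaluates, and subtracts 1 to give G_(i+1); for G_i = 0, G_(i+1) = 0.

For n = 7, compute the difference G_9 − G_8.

-1

base 3: 7 = 2·3 + 1; at 4: 2·4 + 1 = 9; next = 8
base 4: 8 = 2·4; at 5: 2·5 = 10; next = 9
base 5: 9 = 5 + 4; at 6: 6 + 4 = 10; next = 9
base 6: 9 = 6 + 3; at 7: 7 + 3 = 10; next = 9
base 7: 9 = 7 + 2; at 8: 8 + 2 = 10; next = 9
base 8: 9 = 8 + 1; at 9: 9 + 1 = 10; next = 9
base 9: 9 = 9; at 10: 10 = 10; next = 9
base 10: 9 = 9; at 11: 9 = 9; next = 8
base 11: 8 = 8; at 12: 8 = 8; next = 7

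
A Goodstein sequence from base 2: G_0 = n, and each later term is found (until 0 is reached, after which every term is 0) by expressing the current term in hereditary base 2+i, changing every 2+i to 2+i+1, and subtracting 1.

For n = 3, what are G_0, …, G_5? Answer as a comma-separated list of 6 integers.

(0) 3|_2 = 2 + 1 ↦ 3 + 1|_3 = 4 ⇒ 3
(1) 3|_3 = 3 ↦ 4|_4 = 4 ⇒ 3
(2) 3|_4 = 3 ↦ 3|_5 = 3 ⇒ 2
(3) 2|_5 = 2 ↦ 2|_6 = 2 ⇒ 1
(4) 1|_6 = 1 ↦ 1|_7 = 1 ⇒ 0

3, 3, 3, 2, 1, 0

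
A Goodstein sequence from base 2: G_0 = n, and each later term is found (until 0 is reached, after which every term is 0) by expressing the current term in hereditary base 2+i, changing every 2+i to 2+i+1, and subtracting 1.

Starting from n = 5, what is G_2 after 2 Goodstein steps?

G_0 = 5. HB_2(5) = 2^2 + 1. Bump = 28. G_1 = 27.
G_1 = 27. HB_3(27) = 3^3. Bump = 256. G_2 = 255.

255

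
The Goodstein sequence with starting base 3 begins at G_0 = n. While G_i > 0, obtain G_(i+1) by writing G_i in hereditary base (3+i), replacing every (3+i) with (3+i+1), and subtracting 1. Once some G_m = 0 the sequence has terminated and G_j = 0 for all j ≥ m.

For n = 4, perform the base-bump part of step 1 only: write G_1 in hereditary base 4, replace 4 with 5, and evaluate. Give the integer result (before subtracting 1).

5

4 —HB3→ 3 + 1 —bump→ 4 + 1 = 5 —(−1)→ 4
4 —HB4→ 4 —bump→ 5 = 5 —(−1)→ 4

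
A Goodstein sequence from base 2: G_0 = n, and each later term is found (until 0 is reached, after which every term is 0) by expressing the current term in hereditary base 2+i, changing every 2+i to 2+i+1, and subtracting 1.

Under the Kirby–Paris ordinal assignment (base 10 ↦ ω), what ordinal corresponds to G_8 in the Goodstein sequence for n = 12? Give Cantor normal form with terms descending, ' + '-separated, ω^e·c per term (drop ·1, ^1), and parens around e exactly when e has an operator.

[0] 12 ≡ 2^(2 + 1) + 2^2 (base 2). Lift 3: 108. −1: 107.
[1] 107 ≡ 3^(3 + 1) + 2·3^2 + 2·3 + 2 (base 3). Lift 4: 1066. −1: 1065.
[2] 1065 ≡ 4^(4 + 1) + 2·4^2 + 2·4 + 1 (base 4). Lift 5: 15686. −1: 15685.
[3] 15685 ≡ 5^(5 + 1) + 2·5^2 + 2·5 (base 5). Lift 6: 280020. −1: 280019.
[4] 280019 ≡ 6^(6 + 1) + 2·6^2 + 6 + 5 (base 6). Lift 7: 5764911. −1: 5764910.
[5] 5764910 ≡ 7^(7 + 1) + 2·7^2 + 7 + 4 (base 7). Lift 8: 134217868. −1: 134217867.
[6] 134217867 ≡ 8^(8 + 1) + 2·8^2 + 8 + 3 (base 8). Lift 9: 3486784575. −1: 3486784574.
[7] 3486784574 ≡ 9^(9 + 1) + 2·9^2 + 9 + 2 (base 9). Lift 10: 100000000212. −1: 100000000211.

ω^(ω + 1) + ω^2·2 + ω + 1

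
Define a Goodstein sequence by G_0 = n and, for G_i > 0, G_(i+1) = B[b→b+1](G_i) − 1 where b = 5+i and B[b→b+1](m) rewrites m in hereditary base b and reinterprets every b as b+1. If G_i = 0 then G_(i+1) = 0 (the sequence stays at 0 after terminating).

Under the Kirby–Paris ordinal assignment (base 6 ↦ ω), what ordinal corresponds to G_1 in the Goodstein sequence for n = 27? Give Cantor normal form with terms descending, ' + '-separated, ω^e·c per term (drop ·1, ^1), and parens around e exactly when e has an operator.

ω^2 + 1

G_0=27  [base 5] 5^2 + 2  →[5↦6]→  6^2 + 2 = 38  −1 ⇒ G_1=37
G_1=37  [base 6] 6^2 + 1  →[6↦7]→  7^2 + 1 = 50  −1 ⇒ G_2=49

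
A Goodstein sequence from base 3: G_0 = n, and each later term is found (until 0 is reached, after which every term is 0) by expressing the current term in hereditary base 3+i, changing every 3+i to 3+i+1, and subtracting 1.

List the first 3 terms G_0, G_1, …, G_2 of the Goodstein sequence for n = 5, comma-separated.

5, 5, 5

i=0: 5 = 3 + 2 (b=3); 3→4: 4 + 2 = 6; 6−1 = 5
i=1: 5 = 4 + 1 (b=4); 4→5: 5 + 1 = 6; 6−1 = 5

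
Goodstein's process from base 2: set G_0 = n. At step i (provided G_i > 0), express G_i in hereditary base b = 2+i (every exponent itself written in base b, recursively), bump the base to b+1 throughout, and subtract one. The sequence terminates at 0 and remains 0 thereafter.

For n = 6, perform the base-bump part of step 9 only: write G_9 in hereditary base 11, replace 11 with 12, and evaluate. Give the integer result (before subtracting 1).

G_0 = 6. HB_2(6) = 2^2 + 2. Bump = 30. G_1 = 29.
G_1 = 29. HB_3(29) = 3^3 + 2. Bump = 258. G_2 = 257.
G_2 = 257. HB_4(257) = 4^4 + 1. Bump = 3126. G_3 = 3125.
G_3 = 3125. HB_5(3125) = 5^5. Bump = 46656. G_4 = 46655.
G_4 = 46655. HB_6(46655) = 5·6^5 + 5·6^4 + 5·6^3 + 5·6^2 + 5·6 + 5. Bump = 98040. G_5 = 98039.
G_5 = 98039. HB_7(98039) = 5·7^5 + 5·7^4 + 5·7^3 + 5·7^2 + 5·7 + 4. Bump = 187244. G_6 = 187243.
G_6 = 187243. HB_8(187243) = 5·8^5 + 5·8^4 + 5·8^3 + 5·8^2 + 5·8 + 3. Bump = 332148. G_7 = 332147.
G_7 = 332147. HB_9(332147) = 5·9^5 + 5·9^4 + 5·9^3 + 5·9^2 + 5·9 + 2. Bump = 555552. G_8 = 555551.
G_8 = 555551. HB_10(555551) = 5·10^5 + 5·10^4 + 5·10^3 + 5·10^2 + 5·10 + 1. Bump = 885776. G_9 = 885775.

1357260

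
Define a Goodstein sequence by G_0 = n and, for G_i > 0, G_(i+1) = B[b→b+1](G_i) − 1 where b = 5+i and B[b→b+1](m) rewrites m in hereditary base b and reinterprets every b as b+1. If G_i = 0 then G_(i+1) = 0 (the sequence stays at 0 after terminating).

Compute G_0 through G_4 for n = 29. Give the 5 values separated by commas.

[0] 29 ≡ 5^2 + 4 (base 5). Lift 6: 40. −1: 39.
[1] 39 ≡ 6^2 + 3 (base 6). Lift 7: 52. −1: 51.
[2] 51 ≡ 7^2 + 2 (base 7). Lift 8: 66. −1: 65.
[3] 65 ≡ 8^2 + 1 (base 8). Lift 9: 82. −1: 81.

29, 39, 51, 65, 81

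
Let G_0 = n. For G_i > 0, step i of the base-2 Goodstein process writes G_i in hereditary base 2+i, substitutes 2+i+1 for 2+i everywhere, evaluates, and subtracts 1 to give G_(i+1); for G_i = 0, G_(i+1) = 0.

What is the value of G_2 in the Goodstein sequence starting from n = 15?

1283

G_0 = 15. HB_2(15) = 2^(2 + 1) + 2^2 + 2 + 1. Bump = 112. G_1 = 111.
G_1 = 111. HB_3(111) = 3^(3 + 1) + 3^3 + 3. Bump = 1284. G_2 = 1283.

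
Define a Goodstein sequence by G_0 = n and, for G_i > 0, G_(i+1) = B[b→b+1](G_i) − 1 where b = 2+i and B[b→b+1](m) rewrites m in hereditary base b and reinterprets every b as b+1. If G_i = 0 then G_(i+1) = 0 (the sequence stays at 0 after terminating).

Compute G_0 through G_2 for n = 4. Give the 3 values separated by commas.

G_0=4  [base 2] 2^2  →[2↦3]→  3^3 = 27  −1 ⇒ G_1=26
G_1=26  [base 3] 2·3^2 + 2·3 + 2  →[3↦4]→  2·4^2 + 2·4 + 2 = 42  −1 ⇒ G_2=41

4, 26, 41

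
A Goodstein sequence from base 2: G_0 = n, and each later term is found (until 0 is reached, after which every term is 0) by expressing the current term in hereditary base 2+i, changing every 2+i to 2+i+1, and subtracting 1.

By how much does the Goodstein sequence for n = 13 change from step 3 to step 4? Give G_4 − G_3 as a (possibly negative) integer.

264619

13 —HB2→ 2^(2 + 1) + 2^2 + 1 —bump→ 3^(3 + 1) + 3^3 + 1 = 109 —(−1)→ 108
108 —HB3→ 3^(3 + 1) + 3^3 —bump→ 4^(4 + 1) + 4^4 = 1280 —(−1)→ 1279
1279 —HB4→ 4^(4 + 1) + 3·4^3 + 3·4^2 + 3·4 + 3 —bump→ 5^(5 + 1) + 3·5^3 + 3·5^2 + 3·5 + 3 = 16093 —(−1)→ 16092
16092 —HB5→ 5^(5 + 1) + 3·5^3 + 3·5^2 + 3·5 + 2 —bump→ 6^(6 + 1) + 3·6^3 + 3·6^2 + 3·6 + 2 = 280712 —(−1)→ 280711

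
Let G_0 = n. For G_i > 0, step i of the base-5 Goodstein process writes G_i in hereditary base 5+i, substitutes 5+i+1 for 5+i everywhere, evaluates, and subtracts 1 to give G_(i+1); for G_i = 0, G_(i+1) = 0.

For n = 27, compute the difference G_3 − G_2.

14

i=0: 27 = 5^2 + 2 (b=5); 5→6: 6^2 + 2 = 38; 38−1 = 37
i=1: 37 = 6^2 + 1 (b=6); 6→7: 7^2 + 1 = 50; 50−1 = 49
i=2: 49 = 7^2 (b=7); 7→8: 8^2 = 64; 64−1 = 63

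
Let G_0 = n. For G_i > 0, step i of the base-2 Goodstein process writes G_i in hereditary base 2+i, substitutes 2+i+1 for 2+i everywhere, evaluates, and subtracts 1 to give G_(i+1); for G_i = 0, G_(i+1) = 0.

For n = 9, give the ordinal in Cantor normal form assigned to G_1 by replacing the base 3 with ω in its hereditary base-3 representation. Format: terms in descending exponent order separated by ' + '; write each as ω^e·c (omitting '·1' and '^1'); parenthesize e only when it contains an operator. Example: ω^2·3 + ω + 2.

step 0: 9 = 2^(2 + 1) + 1; sub 3 for 2: 3^(3 + 1) + 1; = 82; G_1 = 82−1 = 81
step 1: 81 = 3^(3 + 1); sub 4 for 3: 4^(4 + 1); = 1024; G_2 = 1024−1 = 1023

ω^(ω + 1)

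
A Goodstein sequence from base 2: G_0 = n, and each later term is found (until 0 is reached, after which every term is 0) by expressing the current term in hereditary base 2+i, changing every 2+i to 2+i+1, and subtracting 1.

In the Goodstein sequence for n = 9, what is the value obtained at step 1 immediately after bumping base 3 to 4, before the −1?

1024

G_0 = 9. HB_2(9) = 2^(2 + 1) + 1. Bump = 82. G_1 = 81.
G_1 = 81. HB_3(81) = 3^(3 + 1). Bump = 1024. G_2 = 1023.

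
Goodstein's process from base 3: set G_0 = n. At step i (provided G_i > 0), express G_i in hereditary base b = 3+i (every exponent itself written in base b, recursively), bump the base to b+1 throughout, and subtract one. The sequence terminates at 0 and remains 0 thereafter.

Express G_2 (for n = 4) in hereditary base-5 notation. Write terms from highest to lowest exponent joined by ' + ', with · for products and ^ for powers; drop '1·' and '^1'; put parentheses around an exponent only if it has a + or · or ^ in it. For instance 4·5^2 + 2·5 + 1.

G_0 = 4. HB_3(4) = 3 + 1. Bump = 5. G_1 = 4.
G_1 = 4. HB_4(4) = 4. Bump = 5. G_2 = 4.

4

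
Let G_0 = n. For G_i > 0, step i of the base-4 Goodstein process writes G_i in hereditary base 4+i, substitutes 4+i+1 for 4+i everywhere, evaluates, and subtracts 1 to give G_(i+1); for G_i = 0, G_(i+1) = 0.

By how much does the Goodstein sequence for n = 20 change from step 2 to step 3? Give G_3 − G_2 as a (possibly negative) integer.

12

G_0=20  [base 4] 4^2 + 4  →[4↦5]→  5^2 + 5 = 30  −1 ⇒ G_1=29
G_1=29  [base 5] 5^2 + 4  →[5↦6]→  6^2 + 4 = 40  −1 ⇒ G_2=39
G_2=39  [base 6] 6^2 + 3  →[6↦7]→  7^2 + 3 = 52  −1 ⇒ G_3=51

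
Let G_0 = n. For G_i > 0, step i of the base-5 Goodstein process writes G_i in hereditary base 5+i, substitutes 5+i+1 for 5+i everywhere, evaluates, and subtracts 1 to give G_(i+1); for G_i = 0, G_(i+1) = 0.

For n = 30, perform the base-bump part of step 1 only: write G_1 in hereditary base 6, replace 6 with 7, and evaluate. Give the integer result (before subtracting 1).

[0] 30 ≡ 5^2 + 5 (base 5). Lift 6: 42. −1: 41.
[1] 41 ≡ 6^2 + 5 (base 6). Lift 7: 54. −1: 53.

54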